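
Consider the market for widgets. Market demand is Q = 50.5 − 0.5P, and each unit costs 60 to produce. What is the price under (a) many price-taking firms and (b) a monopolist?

Competition: P = 60; Monopoly: P = 80.5

Inverting demand: P = 101 − 2Q.
Competitive firms price at marginal cost: P = 60, giving Q = 20.5.
The monopolist equates marginal revenue to marginal cost: 101 − 4Q = 60, so Q = 10.25. From demand, P = 80.5.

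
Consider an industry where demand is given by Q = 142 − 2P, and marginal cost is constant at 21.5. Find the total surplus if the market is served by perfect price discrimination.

Inverting demand: P = 71 − 0.5Q.
Under first-degree price discrimination the firm charges each unit its demand price and produces up to where P = MC, i.e. Q = 99. Consumer surplus is zero; producer surplus equals total surplus.
TS = 2450.25 (equal to competitive TS).

TS = 2450.25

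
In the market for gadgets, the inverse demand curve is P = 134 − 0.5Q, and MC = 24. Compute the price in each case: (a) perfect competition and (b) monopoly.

Competitive firms price at marginal cost: P = 24, giving Q = 220.
Monopoly sets MR = MC: 134 − Q = 24 ⇒ Q = 110, P = 134 − 0.5·110 = 79.

Competition: P = 24; Monopoly: P = 79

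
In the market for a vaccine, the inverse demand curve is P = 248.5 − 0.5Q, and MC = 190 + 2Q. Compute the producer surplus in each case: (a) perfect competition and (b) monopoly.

Competition: PS = 547.56; Monopoly: PS = 570.375

Competitive equilibrium sets price equal to marginal cost: 248.5 − 0.5Q = 190 + 2Q, so Q = 23.4 and P = 236.8.
PS = P·Q − VC(Q) = 236.8·23.4 − (190·23.4 + ½·2·23.4²) = 547.56.
A monopolist chooses Q where MR = MC. MR = 248.5 − Q; setting this equal to 190 + 2Q gives Q = 19.5 and P = 238.75.
PS = P·Q − VC(Q) = 238.75·19.5 − (190·19.5 + ½·2·19.5²) = 570.375.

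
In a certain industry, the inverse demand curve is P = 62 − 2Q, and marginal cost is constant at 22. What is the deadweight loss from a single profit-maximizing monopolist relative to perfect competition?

Competitive firms price at marginal cost: P = 22, giving Q = 20.
The monopolist equates marginal revenue to marginal cost: 62 − 4Q = 22, so Q = 10. From demand, P = 42.
DWL is the triangle between Q = 10 and Q = 20: ½·(20 − 10)·(42 − 22) = 100.

DWL = 100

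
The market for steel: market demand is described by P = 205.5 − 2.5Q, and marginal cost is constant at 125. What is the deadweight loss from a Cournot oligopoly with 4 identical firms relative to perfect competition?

DWL = 51.842

Perfect competition: P = MC = 125, so 205.5 − 2.5Q = 125 and Q = 32.2.
Cournot with 4 identical firms: the symmetric best-response condition is 205.5 − 12.5q = 125. Each firm produces q = 6.44, total output Q = 25.76, price P = 141.1.
DWL is the triangle between Q = 25.76 and Q = 32.2: ½·(32.2 − 25.76)·(141.1 − 125) = 51.842.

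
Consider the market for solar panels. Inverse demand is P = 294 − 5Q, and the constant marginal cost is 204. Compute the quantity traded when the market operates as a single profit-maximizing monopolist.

Q = 9

A monopolist chooses Q where MR = MC. MR = 294 − 10Q; setting this equal to 204 gives Q = 9 and P = 249.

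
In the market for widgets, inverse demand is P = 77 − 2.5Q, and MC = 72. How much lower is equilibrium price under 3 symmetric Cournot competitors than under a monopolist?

P falls by 1.25

The monopolist equates marginal revenue to marginal cost: 77 − 5Q = 72, so Q = 1. From demand, P = 74.5.
In a 3-firm Cournot equilibrium, symmetry and the first-order condition give q = (77 − 72)/(10) = 0.5. So Q = 1.5 and P = 73.25.
Change in equilibrium price: 73.25 − 74.5 = −1.25.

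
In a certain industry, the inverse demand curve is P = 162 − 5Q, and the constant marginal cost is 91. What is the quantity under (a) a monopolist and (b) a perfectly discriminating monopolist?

A monopolist chooses Q where MR = MC. MR = 162 − 10Q; setting this equal to 91 gives Q = 7.1 and P = 126.5.
With perfect price discrimination, output is the efficient level Q = 14.2 (where demand meets MC), but every buyer pays their willingness to pay: CS = 0 and PS = total surplus.

Monopoly: Q = 7.1; Perfect PD: Q = 14.2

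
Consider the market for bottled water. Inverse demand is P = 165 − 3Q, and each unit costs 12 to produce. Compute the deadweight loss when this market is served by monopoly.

Under competition P = MC = 12, so Q = (165 − 12)/3 = 51.
A monopolist chooses Q where MR = MC. MR = 165 − 6Q; setting this equal to 12 gives Q = 25.5 and P = 88.5.
DWL is the triangle between Q = 25.5 and Q = 51: ½·(51 − 25.5)·(88.5 − 12) = 975.375.

DWL = 975.375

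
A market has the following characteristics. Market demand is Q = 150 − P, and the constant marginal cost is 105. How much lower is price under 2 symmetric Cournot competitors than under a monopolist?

Inverting demand: P = 150 − Q.
Monopoly sets MR = MC: 150 − 2Q = 105 ⇒ Q = 22.5, P = 150 − 22.5 = 127.5.
In a 2-firm Cournot equilibrium, symmetry and the first-order condition give q = (150 − 105)/(3) = 15. So Q = 30 and P = 120.
Change in price: 120 − 127.5 = −7.5.

P falls by 7.5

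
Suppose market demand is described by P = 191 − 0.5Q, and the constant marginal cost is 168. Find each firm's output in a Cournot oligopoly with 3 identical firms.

With 3 symmetric Cournot firms, each firm's FOC gives 191 − 2q = 168, so q = 11.5, Q = 3·11.5 = 34.5, and P = 173.75.

q_i = 11.5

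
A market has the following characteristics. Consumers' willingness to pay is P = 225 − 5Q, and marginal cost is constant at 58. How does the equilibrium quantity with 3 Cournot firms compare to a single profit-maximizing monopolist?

Cournot: Q = 25.05; Monopoly: Q = 16.7

Cournot with 3 identical firms: the symmetric best-response condition is 225 − 20q = 58. Each firm produces q = 8.35, total output Q = 25.05, price P = 99.75.
The monopolist equates marginal revenue to marginal cost: 225 − 10Q = 58, so Q = 16.7. From demand, P = 141.5.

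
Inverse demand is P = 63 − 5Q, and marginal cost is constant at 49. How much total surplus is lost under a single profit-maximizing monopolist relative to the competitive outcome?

DWL = 4.9

Competitive firms price at marginal cost: P = 49, giving Q = 2.8.
A monopolist chooses Q where MR = MC. MR = 63 − 10Q; setting this equal to 49 gives Q = 1.4 and P = 56.
DWL is the triangle between Q = 1.4 and Q = 2.8: ½·(2.8 − 1.4)·(56 − 49) = 4.9.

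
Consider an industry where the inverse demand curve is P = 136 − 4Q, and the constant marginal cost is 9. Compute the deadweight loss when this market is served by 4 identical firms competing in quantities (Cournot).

Competitive firms price at marginal cost: P = 9, giving Q = 31.75.
With 4 symmetric Cournot firms, each firm's FOC gives 136 − 20q = 9, so q = 6.35, Q = 4·6.35 = 25.4, and P = 34.4.
DWL is the triangle between Q = 25.4 and Q = 31.75: ½·(31.75 − 25.4)·(34.4 − 9) = 80.645.

DWL = 80.645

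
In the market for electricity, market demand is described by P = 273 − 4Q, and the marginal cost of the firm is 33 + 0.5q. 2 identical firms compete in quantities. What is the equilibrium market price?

With 2 symmetric Cournot firms, each firm's FOC gives 273 − 12q = 33 + 0.5q, so q = 19.2, Q = 2·19.2 = 38.4, and P = 119.4.

P = 119.4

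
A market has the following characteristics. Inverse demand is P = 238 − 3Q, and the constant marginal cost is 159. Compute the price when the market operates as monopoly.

P = 198.5

The monopolist equates marginal revenue to marginal cost: 238 − 6Q = 159, so Q = 79/6. From demand, P = 198.5.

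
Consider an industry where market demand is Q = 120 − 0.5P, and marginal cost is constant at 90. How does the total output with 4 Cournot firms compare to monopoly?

Cournot: Q = 60; Monopoly: Q = 37.5

Inverting demand: P = 240 − 2Q.
In a 4-firm Cournot equilibrium, symmetry and the first-order condition give q = (240 − 90)/(10) = 15. So Q = 60 and P = 120.
Monopoly sets MR = MC: 240 − 4Q = 90 ⇒ Q = 37.5, P = 240 − 2·37.5 = 165.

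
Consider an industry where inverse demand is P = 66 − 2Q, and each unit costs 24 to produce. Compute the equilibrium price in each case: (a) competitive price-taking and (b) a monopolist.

Competition: P = 24; Monopoly: P = 45

Perfect competition: P = MC = 24, so 66 − 2Q = 24 and Q = 21.
A monopolist chooses Q where MR = MC. MR = 66 − 4Q; setting this equal to 24 gives Q = 10.5 and P = 45.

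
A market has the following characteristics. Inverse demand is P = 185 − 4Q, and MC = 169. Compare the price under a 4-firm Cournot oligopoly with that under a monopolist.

Cournot: P = 172.2; Monopoly: P = 177

With 4 symmetric Cournot firms, each firm's FOC gives 185 − 20q = 169, so q = 0.8, Q = 4·0.8 = 3.2, and P = 172.2.
Monopoly sets MR = MC: 185 − 8Q = 169 ⇒ Q = 2, P = 185 − 4·2 = 177.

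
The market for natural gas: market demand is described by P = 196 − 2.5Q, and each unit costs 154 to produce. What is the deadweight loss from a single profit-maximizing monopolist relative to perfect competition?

DWL = 88.2

Competitive firms price at marginal cost: P = 154, giving Q = 16.8.
A monopolist chooses Q where MR = MC. MR = 196 − 5Q; setting this equal to 154 gives Q = 8.4 and P = 175.
DWL is the triangle between Q = 8.4 and Q = 16.8: ½·(16.8 − 8.4)·(175 − 154) = 88.2.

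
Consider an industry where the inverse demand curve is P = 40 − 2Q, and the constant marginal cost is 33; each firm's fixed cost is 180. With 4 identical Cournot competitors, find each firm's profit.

In a 4-firm Cournot equilibrium, symmetry and the first-order condition give q = (40 − 33)/(10) = 0.7. So Q = 2.8 and P = 34.4.
Each firm's profit = (34.4 − 33)·0.7 − 180 = −179.02.

π_i = −179.02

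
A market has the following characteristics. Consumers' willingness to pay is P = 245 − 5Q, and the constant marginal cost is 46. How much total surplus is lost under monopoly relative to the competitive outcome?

Perfect competition: P = MC = 46, so 245 − 5Q = 46 and Q = 39.8.
A monopolist chooses Q where MR = MC. MR = 245 − 10Q; setting this equal to 46 gives Q = 19.9 and P = 145.5.
DWL is the triangle between Q = 19.9 and Q = 39.8: ½·(39.8 − 19.9)·(145.5 − 46) = 990.025.

DWL = 990.025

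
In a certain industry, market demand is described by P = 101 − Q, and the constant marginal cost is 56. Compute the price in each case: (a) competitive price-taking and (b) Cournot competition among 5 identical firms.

Competition: P = 56; Cournot: P = 63.5

Competitive firms price at marginal cost: P = 56, giving Q = 45.
In a 5-firm Cournot equilibrium, symmetry and the first-order condition give q = (101 − 56)/(6) = 7.5. So Q = 37.5 and P = 63.5.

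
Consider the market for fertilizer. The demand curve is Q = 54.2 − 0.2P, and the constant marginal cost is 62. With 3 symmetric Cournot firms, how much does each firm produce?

q_i = 10.45

Inverting demand: P = 271 − 5Q.
With 3 symmetric Cournot firms, each firm's FOC gives 271 − 20q = 62, so q = 10.45, Q = 3·10.45 = 31.35, and P = 114.25.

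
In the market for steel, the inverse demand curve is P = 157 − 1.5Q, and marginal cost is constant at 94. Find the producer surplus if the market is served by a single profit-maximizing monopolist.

PS = 661.5

Monopoly sets MR = MC: 157 − 3Q = 94 ⇒ Q = 21, P = 157 − 1.5·21 = 125.5.
PS = (125.5 − 94)·21 = 661.5.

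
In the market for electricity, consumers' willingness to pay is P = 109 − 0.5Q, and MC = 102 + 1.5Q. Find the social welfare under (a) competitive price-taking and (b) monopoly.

Competitive equilibrium sets price equal to marginal cost: 109 − 0.5Q = 102 + 1.5Q, so Q = 3.5 and P = 107.25.
CS = ½·(109 − 107.25)·3.5 = 49/16; PS = (107.25·3.5 − 102·3.5 − ½·1.5·3.5²) = 147/16; TS = 12.25.
Monopoly sets MR = MC: 109 − Q = 102 + 1.5Q ⇒ Q = 2.8, P = 109 − 0.5·2.8 = 107.6.
CS = ½·(109 − 107.6)·2.8 = 1.96; PS = (107.6·2.8 − 102·2.8 − ½·1.5·2.8²) = 9.8; TS = 11.76.

Competition: TS = 12.25; Monopoly: TS = 11.76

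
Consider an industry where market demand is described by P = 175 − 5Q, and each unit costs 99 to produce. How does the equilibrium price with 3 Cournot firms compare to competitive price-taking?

Cournot with 3 identical firms: the symmetric best-response condition is 175 − 20q = 99. Each firm produces q = 3.8, total output Q = 11.4, price P = 118.
Competitive firms price at marginal cost: P = 99, giving Q = 15.2.

Cournot: P = 118; Competition: P = 99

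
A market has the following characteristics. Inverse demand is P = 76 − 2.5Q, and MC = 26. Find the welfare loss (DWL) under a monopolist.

Under competition P = MC = 26, so Q = (76 − 26)/2.5 = 20.
The monopolist equates marginal revenue to marginal cost: 76 − 5Q = 26, so Q = 10. From demand, P = 51.
DWL is the triangle between Q = 10 and Q = 20: ½·(20 − 10)·(51 − 26) = 125.

DWL = 125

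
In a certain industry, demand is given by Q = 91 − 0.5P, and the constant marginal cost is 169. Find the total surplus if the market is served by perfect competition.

Inverting demand: P = 182 − 2Q.
Competitive firms price at marginal cost: P = 169, giving Q = 6.5.
CS = ½·(182 − 169)·6.5 = 42.25; PS = (169 − 169)·6.5 = 0; TS = 42.25.

TS = 42.25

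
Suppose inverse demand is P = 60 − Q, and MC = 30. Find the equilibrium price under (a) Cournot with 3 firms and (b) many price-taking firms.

With 3 symmetric Cournot firms, each firm's FOC gives 60 − 4q = 30, so q = 7.5, Q = 3·7.5 = 22.5, and P = 37.5.
Perfect competition: P = MC = 30, so 60 − Q = 30 and Q = 30.

Cournot: P = 37.5; Competition: P = 30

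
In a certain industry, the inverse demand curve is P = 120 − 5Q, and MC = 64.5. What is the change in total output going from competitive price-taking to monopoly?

Perfect competition: P = MC = 64.5, so 120 − 5Q = 64.5 and Q = 11.1.
A monopolist chooses Q where MR = MC. MR = 120 − 10Q; setting this equal to 64.5 gives Q = 5.55 and P = 92.25.
Change in total output: 5.55 − 11.1 = −5.55.

Q falls by 5.55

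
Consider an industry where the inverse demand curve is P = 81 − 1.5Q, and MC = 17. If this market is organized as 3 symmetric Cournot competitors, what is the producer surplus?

With 3 symmetric Cournot firms, each firm's FOC gives 81 − 6q = 17, so q = 32/3, Q = 3·32/3 = 32, and P = 33.
PS = (33 − 17)·32 = 512.

PS = 512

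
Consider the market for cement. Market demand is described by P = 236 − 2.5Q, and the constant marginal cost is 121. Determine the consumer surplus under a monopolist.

The monopolist equates marginal revenue to marginal cost: 236 − 5Q = 121, so Q = 23. From demand, P = 178.5.
CS = ½·(236 − 178.5)·23 = 661.25.

CS = 661.25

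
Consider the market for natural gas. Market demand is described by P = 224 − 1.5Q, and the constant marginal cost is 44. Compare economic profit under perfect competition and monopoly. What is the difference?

Economic profit rises by 5400

Under competition P = MC = 44, so Q = (224 − 44)/1.5 = 120.
Profit = (44 − 44)·120 = 0.
The monopolist equates marginal revenue to marginal cost: 224 − 3Q = 44, so Q = 60. From demand, P = 134.
Profit = (134 − 44)·60 = 5400.
Change in economic profit: 5400 − 0 = 5400.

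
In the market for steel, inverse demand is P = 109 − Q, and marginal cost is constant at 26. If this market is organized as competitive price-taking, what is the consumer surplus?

Perfect competition: P = MC = 26, so 109 − Q = 26 and Q = 83.
CS = ½·(109 − 26)·83 = 3444.5.

CS = 3444.5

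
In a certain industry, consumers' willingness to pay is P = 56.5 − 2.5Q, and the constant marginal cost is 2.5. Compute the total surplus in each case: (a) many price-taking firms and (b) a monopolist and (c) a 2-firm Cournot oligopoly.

Competition: TS = 583.2; Monopoly: TS = 437.4; Cournot: TS = 518.4

Under competition P = MC = 2.5, so Q = (56.5 − 2.5)/2.5 = 21.6.
CS = ½·(56.5 − 2.5)·21.6 = 583.2; PS = (2.5 − 2.5)·21.6 = 0; TS = 583.2.
A monopolist chooses Q where MR = MC. MR = 56.5 − 5Q; setting this equal to 2.5 gives Q = 10.8 and P = 29.5.
CS = ½·(56.5 − 29.5)·10.8 = 145.8; PS = (29.5 − 2.5)·10.8 = 291.6; TS = 437.4.
With 2 symmetric Cournot firms, each firm's FOC gives 56.5 − 7.5q = 2.5, so q = 7.2, Q = 2·7.2 = 14.4, and P = 20.5.
CS = ½·(56.5 − 20.5)·14.4 = 259.2; PS = (20.5 − 2.5)·14.4 = 259.2; TS = 518.4.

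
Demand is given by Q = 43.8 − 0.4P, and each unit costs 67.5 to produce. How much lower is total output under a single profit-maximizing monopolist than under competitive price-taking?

Inverting demand: P = 109.5 − 2.5Q.
Under competition P = MC = 67.5, so Q = (109.5 − 67.5)/2.5 = 16.8.
Monopoly sets MR = MC: 109.5 − 5Q = 67.5 ⇒ Q = 8.4, P = 109.5 − 2.5·8.4 = 88.5.
Change in total output: 8.4 − 16.8 = −8.4.

Q falls by 8.4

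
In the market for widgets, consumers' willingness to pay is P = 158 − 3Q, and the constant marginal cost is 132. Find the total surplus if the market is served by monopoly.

The monopolist equates marginal revenue to marginal cost: 158 − 6Q = 132, so Q = 13/3. From demand, P = 145.
CS = ½·(158 − 145)·13/3 = 169/6; PS = (145 − 132)·13/3 = 169/3; TS = 84.5.

TS = 84.5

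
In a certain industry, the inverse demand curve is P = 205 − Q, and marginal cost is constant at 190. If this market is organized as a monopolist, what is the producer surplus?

PS = 56.25

The monopolist equates marginal revenue to marginal cost: 205 − 2Q = 190, so Q = 7.5. From demand, P = 197.5.
PS = (197.5 − 190)·7.5 = 56.25.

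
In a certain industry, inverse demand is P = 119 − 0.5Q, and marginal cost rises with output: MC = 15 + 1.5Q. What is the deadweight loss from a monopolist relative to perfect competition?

DWL = 108.16

Competitive equilibrium sets price equal to marginal cost: 119 − 0.5Q = 15 + 1.5Q, so Q = 52 and P = 93.
A monopolist chooses Q where MR = MC. MR = 119 − Q; setting this equal to 15 + 1.5Q gives Q = 41.6 and P = 98.2.
CS = ½·(119 − 93)·52 = 676; PS = (93·52 − 15·52 − ½·1.5·52²) = 2028; TS = 2704.
CS = ½·(119 − 98.2)·41.6 = 432.64; PS = (98.2·41.6 − 15·41.6 − ½·1.5·41.6²) = 2163.2; TS = 2595.84.
DWL = 2704 − 2595.84 = 108.16.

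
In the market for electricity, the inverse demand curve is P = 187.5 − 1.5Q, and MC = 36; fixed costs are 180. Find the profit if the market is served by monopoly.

Profit = 3645.375

The monopolist equates marginal revenue to marginal cost: 187.5 − 3Q = 36, so Q = 50.5. From demand, P = 111.75.
Profit = (111.75 − 36)·50.5 − 180 = 3645.375.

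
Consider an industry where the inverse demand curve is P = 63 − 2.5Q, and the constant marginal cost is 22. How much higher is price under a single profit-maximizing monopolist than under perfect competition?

Price rises by 20.5

Under competition P = MC = 22, so Q = (63 − 22)/2.5 = 16.4.
Monopoly sets MR = MC: 63 − 5Q = 22 ⇒ Q = 8.2, P = 63 − 2.5·8.2 = 42.5.
Change in price: 42.5 − 22 = 20.5.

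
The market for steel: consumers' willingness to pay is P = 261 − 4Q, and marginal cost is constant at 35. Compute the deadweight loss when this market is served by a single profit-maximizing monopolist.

Competitive firms price at marginal cost: P = 35, giving Q = 56.5.
The monopolist equates marginal revenue to marginal cost: 261 − 8Q = 35, so Q = 28.25. From demand, P = 148.
DWL is the triangle between Q = 28.25 and Q = 56.5: ½·(56.5 − 28.25)·(148 − 35) = 1596.125.

DWL = 1596.125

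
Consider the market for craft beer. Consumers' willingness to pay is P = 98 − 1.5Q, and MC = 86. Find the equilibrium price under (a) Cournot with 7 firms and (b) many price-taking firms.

Cournot with 7 identical firms: the symmetric best-response condition is 98 − 12q = 86. Each firm produces q = 1, total output Q = 7, price P = 87.5.
Under competition P = MC = 86, so Q = (98 − 86)/1.5 = 8.

Cournot: P = 87.5; Competition: P = 86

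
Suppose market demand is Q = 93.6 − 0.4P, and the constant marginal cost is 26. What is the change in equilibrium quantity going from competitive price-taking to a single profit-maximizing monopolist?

Inverting demand: P = 234 − 2.5Q.
Perfect competition: P = MC = 26, so 234 − 2.5Q = 26 and Q = 83.2.
Monopoly sets MR = MC: 234 − 5Q = 26 ⇒ Q = 41.6, P = 234 − 2.5·41.6 = 130.
Change in equilibrium quantity: 41.6 − 83.2 = −41.6.

Equilibrium quantity falls by 41.6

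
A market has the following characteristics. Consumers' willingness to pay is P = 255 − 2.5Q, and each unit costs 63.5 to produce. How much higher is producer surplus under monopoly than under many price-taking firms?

PS rises by 3667.225

Under competition P = MC = 63.5, so Q = (255 − 63.5)/2.5 = 76.6.
PS = (63.5 − 63.5)·76.6 = 0.
The monopolist equates marginal revenue to marginal cost: 255 − 5Q = 63.5, so Q = 38.3. From demand, P = 159.25.
PS = (159.25 − 63.5)·38.3 = 3667.225.
Change in producer surplus: 3667.225 − 0 = 3667.225.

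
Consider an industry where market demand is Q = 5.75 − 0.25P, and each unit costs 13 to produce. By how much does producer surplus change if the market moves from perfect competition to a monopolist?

Inverting demand: P = 23 − 4Q.
Perfect competition: P = MC = 13, so 23 − 4Q = 13 and Q = 2.5.
PS = (13 − 13)·2.5 = 0.
A monopolist chooses Q where MR = MC. MR = 23 − 8Q; setting this equal to 13 gives Q = 1.25 and P = 18.
PS = (18 − 13)·1.25 = 6.25.
Change in producer surplus: 6.25 − 0 = 6.25.

Producer surplus rises by 6.25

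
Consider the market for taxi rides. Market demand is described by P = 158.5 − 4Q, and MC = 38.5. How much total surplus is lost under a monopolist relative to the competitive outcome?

DWL = 450

Perfect competition: P = MC = 38.5, so 158.5 − 4Q = 38.5 and Q = 30.
A monopolist chooses Q where MR = MC. MR = 158.5 − 8Q; setting this equal to 38.5 gives Q = 15 and P = 98.5.
DWL is the triangle between Q = 15 and Q = 30: ½·(30 − 15)·(98.5 − 38.5) = 450.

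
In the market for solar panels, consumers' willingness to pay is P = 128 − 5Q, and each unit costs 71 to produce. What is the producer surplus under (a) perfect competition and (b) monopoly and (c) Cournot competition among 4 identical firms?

Competition: PS = 0; Monopoly: PS = 162.45; Cournot: PS = 103.968

Perfect competition: P = MC = 71, so 128 − 5Q = 71 and Q = 11.4.
PS = (71 − 71)·11.4 = 0.
Monopoly sets MR = MC: 128 − 10Q = 71 ⇒ Q = 5.7, P = 128 − 5·5.7 = 99.5.
PS = (99.5 − 71)·5.7 = 162.45.
Cournot with 4 identical firms: the symmetric best-response condition is 128 − 25q = 71. Each firm produces q = 2.28, total output Q = 9.12, price P = 82.4.
PS = (82.4 − 71)·9.12 = 103.968.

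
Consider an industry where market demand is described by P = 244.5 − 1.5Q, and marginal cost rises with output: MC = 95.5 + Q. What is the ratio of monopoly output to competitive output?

Q_m/Q_c = 0.625

The monopolist equates marginal revenue to marginal cost: 244.5 − 3Q = 95.5 + Q, so Q = 37.25. From demand, P = 188.625.
Under competition P = MC: 244.5 − 1.5Q = 95.5 + Q ⇒ Q = 59.6, P = 155.1.
Ratio Q_m/Q_c = 37.25/59.6 = 0.625.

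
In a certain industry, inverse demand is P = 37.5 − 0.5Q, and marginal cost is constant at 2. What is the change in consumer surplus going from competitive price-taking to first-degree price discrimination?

Competitive firms price at marginal cost: P = 2, giving Q = 71.
CS = ½·(37.5 − 2)·71 = 1260.25.
With perfect price discrimination, output is the efficient level Q = 71 (where demand meets MC), but every buyer pays their willingness to pay: CS = 0 and PS = total surplus.
CS = 0.
Change in consumer surplus: 0 − 1260.25 = −1260.25.

CS falls by 1260.25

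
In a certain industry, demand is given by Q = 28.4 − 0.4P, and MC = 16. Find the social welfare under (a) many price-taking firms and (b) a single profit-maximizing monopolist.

Inverting demand: P = 71 − 2.5Q.
Competitive firms price at marginal cost: P = 16, giving Q = 22.
CS = ½·(71 − 16)·22 = 605; PS = (16 − 16)·22 = 0; TS = 605.
A monopolist chooses Q where MR = MC. MR = 71 − 5Q; setting this equal to 16 gives Q = 11 and P = 43.5.
CS = ½·(71 − 43.5)·11 = 151.25; PS = (43.5 − 16)·11 = 302.5; TS = 453.75.

Competition: TS = 605; Monopoly: TS = 453.75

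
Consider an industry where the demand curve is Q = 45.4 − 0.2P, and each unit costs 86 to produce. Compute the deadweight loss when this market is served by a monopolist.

Inverting demand: P = 227 − 5Q.
Competitive firms price at marginal cost: P = 86, giving Q = 28.2.
A monopolist chooses Q where MR = MC. MR = 227 − 10Q; setting this equal to 86 gives Q = 14.1 and P = 156.5.
DWL is the triangle between Q = 14.1 and Q = 28.2: ½·(28.2 − 14.1)·(156.5 − 86) = 497.025.

DWL = 497.025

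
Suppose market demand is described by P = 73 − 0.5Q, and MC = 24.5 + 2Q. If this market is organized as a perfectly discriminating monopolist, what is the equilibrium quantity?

Under first-degree price discrimination the firm charges each unit its demand price and produces up to where P = MC, i.e. Q = 19.4. Consumer surplus is zero; producer surplus equals total surplus.

Q = 19.4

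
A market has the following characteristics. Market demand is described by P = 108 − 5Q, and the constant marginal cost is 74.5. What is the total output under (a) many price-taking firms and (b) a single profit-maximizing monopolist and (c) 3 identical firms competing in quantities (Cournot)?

Competition: Q = 6.7; Monopoly: Q = 3.35; Cournot: Q = 5.025

Under competition P = MC = 74.5, so Q = (108 − 74.5)/5 = 6.7.
The monopolist equates marginal revenue to marginal cost: 108 − 10Q = 74.5, so Q = 3.35. From demand, P = 91.25.
In a 3-firm Cournot equilibrium, symmetry and the first-order condition give q = (108 − 74.5)/(20) = 1.675. So Q = 5.025 and P = 82.875.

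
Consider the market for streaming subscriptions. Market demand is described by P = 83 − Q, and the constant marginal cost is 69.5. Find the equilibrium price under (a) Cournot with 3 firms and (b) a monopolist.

Cournot: P = 72.875; Monopoly: P = 76.25

Cournot with 3 identical firms: the symmetric best-response condition is 83 − 4q = 69.5. Each firm produces q = 3.375, total output Q = 10.125, price P = 72.875.
The monopolist equates marginal revenue to marginal cost: 83 − 2Q = 69.5, so Q = 6.75. From demand, P = 76.25.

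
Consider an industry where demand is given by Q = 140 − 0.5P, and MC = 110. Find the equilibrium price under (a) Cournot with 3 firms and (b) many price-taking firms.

Inverting demand: P = 280 − 2Q.
With 3 symmetric Cournot firms, each firm's FOC gives 280 − 8q = 110, so q = 21.25, Q = 3·21.25 = 63.75, and P = 152.5.
Under competition P = MC = 110, so Q = (280 − 110)/2 = 85.

Cournot: P = 152.5; Competition: P = 110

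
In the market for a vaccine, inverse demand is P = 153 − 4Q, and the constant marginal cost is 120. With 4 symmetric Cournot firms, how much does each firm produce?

q_i = 1.65

Cournot with 4 identical firms: the symmetric best-response condition is 153 − 20q = 120. Each firm produces q = 1.65, total output Q = 6.6, price P = 126.6.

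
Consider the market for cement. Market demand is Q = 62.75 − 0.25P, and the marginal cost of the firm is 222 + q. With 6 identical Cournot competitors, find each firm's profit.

Inverting demand: P = 251 − 4Q.
With 6 symmetric Cournot firms, each firm's FOC gives 251 − 28q = 222 + q, so q = 1, Q = 6·1 = 6, and P = 227.
Each firm's profit = 227·1 − (222·1 + ½·1·1²) = 4.5.

π_i = 4.5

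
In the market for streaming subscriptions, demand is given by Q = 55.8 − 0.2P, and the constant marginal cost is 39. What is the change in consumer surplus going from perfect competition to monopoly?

CS falls by 4320

Inverting demand: P = 279 − 5Q.
Perfect competition: P = MC = 39, so 279 − 5Q = 39 and Q = 48.
CS = ½·(279 − 39)·48 = 5760.
A monopolist chooses Q where MR = MC. MR = 279 − 10Q; setting this equal to 39 gives Q = 24 and P = 159.
CS = ½·(279 − 159)·24 = 1440.
Change in consumer surplus: 1440 − 5760 = −4320.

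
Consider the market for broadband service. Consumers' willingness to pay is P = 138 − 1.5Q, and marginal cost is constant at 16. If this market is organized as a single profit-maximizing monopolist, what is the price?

Monopoly sets MR = MC: 138 − 3Q = 16 ⇒ Q = 122/3, P = 138 − 1.5·122/3 = 77.

P = 77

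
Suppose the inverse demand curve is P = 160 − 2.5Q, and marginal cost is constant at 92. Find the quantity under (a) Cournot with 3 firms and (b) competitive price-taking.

With 3 symmetric Cournot firms, each firm's FOC gives 160 − 10q = 92, so q = 6.8, Q = 3·6.8 = 20.4, and P = 109.
Perfect competition: P = MC = 92, so 160 − 2.5Q = 92 and Q = 27.2.

Cournot: Q = 20.4; Competition: Q = 27.2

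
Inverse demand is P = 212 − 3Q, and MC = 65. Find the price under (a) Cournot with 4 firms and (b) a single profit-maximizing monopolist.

Cournot: P = 94.4; Monopoly: P = 138.5

In a 4-firm Cournot equilibrium, symmetry and the first-order condition give q = (212 − 65)/(15) = 9.8. So Q = 39.2 and P = 94.4.
The monopolist equates marginal revenue to marginal cost: 212 − 6Q = 65, so Q = 24.5. From demand, P = 138.5.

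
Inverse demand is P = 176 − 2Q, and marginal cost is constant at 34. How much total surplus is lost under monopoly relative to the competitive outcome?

Under competition P = MC = 34, so Q = (176 − 34)/2 = 71.
Monopoly sets MR = MC: 176 − 4Q = 34 ⇒ Q = 35.5, P = 176 − 2·35.5 = 105.
DWL is the triangle between Q = 35.5 and Q = 71: ½·(71 − 35.5)·(105 − 34) = 1260.25.

DWL = 1260.25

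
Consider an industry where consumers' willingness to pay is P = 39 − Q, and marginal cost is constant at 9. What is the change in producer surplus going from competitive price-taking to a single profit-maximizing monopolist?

Producer surplus rises by 225

Perfect competition: P = MC = 9, so 39 − Q = 9 and Q = 30.
PS = (9 − 9)·30 = 0.
The monopolist equates marginal revenue to marginal cost: 39 − 2Q = 9, so Q = 15. From demand, P = 24.
PS = (24 − 9)·15 = 225.
Change in producer surplus: 225 − 0 = 225.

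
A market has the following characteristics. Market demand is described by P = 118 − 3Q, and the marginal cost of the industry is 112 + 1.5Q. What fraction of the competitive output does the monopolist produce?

A monopolist chooses Q where MR = MC. MR = 118 − 6Q; setting this equal to 112 + 1.5Q gives Q = 0.8 and P = 115.6.
Under competition P = MC: 118 − 3Q = 112 + 1.5Q ⇒ Q = 4/3, P = 114.
Ratio Q_m/Q_c = 0.8/(4/3) = 0.6.

Q_m/Q_c = 0.6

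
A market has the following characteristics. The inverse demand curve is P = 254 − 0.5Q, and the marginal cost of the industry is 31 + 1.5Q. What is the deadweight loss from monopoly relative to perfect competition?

Competitive equilibrium sets price equal to marginal cost: 254 − 0.5Q = 31 + 1.5Q, so Q = 111.5 and P = 198.25.
The monopolist equates marginal revenue to marginal cost: 254 − Q = 31 + 1.5Q, so Q = 89.2. From demand, P = 209.4.
CS = ½·(254 − 198.25)·111.5 = 49729/16; PS = (198.25·111.5 − 31·111.5 − ½·1.5·111.5²) = 149187/16; TS = 12432.25.
CS = ½·(254 − 209.4)·89.2 = 1989.16; PS = (209.4·89.2 − 31·89.2 − ½·1.5·89.2²) = 9945.8; TS = 11934.96.
DWL = 12432.25 − 11934.96 = 497.29.

DWL = 497.29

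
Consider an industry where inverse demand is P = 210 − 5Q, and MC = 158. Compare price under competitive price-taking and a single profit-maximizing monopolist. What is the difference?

Price rises by 26

Perfect competition: P = MC = 158, so 210 − 5Q = 158 and Q = 10.4.
The monopolist equates marginal revenue to marginal cost: 210 − 10Q = 158, so Q = 5.2. From demand, P = 184.
Change in price: 184 − 158 = 26.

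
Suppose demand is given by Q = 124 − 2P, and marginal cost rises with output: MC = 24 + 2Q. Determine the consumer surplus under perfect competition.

Inverting demand: P = 62 − 0.5Q.
Under competition P = MC: 62 − 0.5Q = 24 + 2Q ⇒ Q = 15.2, P = 54.4.
CS = ½·(62 − 54.4)·15.2 = 57.76.

CS = 57.76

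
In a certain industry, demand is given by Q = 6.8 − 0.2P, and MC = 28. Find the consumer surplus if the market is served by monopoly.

Inverting demand: P = 34 − 5Q.
The monopolist equates marginal revenue to marginal cost: 34 − 10Q = 28, so Q = 0.6. From demand, P = 31.
CS = ½·(34 − 31)·0.6 = 0.9.

CS = 0.9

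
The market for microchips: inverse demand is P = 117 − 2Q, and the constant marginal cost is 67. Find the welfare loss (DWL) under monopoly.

DWL = 156.25

Under competition P = MC = 67, so Q = (117 − 67)/2 = 25.
A monopolist chooses Q where MR = MC. MR = 117 − 4Q; setting this equal to 67 gives Q = 12.5 and P = 92.
DWL is the triangle between Q = 12.5 and Q = 25: ½·(25 − 12.5)·(92 − 67) = 156.25.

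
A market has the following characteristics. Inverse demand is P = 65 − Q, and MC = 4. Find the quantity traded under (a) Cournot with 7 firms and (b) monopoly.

Cournot: Q = 53.375; Monopoly: Q = 30.5

In a 7-firm Cournot equilibrium, symmetry and the first-order condition give q = (65 − 4)/(8) = 7.625. So Q = 53.375 and P = 11.625.
Monopoly sets MR = MC: 65 − 2Q = 4 ⇒ Q = 30.5, P = 65 − 30.5 = 34.5.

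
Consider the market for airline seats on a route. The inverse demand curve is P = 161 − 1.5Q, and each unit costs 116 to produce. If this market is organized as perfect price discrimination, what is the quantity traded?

With perfect price discrimination, output is the efficient level Q = 30 (where demand meets MC), but every buyer pays their willingness to pay: CS = 0 and PS = total surplus.

Q = 30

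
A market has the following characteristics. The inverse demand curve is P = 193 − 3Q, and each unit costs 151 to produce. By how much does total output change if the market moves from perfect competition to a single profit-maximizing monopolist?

Q falls by 7

Under competition P = MC = 151, so Q = (193 − 151)/3 = 14.
The monopolist equates marginal revenue to marginal cost: 193 − 6Q = 151, so Q = 7. From demand, P = 172.
Change in total output: 7 − 14 = −7.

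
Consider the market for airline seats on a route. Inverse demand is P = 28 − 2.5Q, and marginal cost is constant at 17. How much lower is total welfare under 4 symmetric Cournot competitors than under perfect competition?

Total welfare falls by 0.968

Competitive firms price at marginal cost: P = 17, giving Q = 4.4.
CS = ½·(28 − 17)·4.4 = 24.2; PS = (17 − 17)·4.4 = 0; TS = 24.2.
Cournot with 4 identical firms: the symmetric best-response condition is 28 − 12.5q = 17. Each firm produces q = 0.88, total output Q = 3.52, price P = 19.2.
CS = ½·(28 − 19.2)·3.52 = 15.488; PS = (19.2 − 17)·3.52 = 7.744; TS = 23.232.
Change in total welfare: 23.232 − 24.2 = −0.968.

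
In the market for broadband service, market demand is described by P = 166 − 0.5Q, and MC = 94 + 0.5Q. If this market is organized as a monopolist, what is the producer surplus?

PS = 1728

The monopolist equates marginal revenue to marginal cost: 166 − Q = 94 + 0.5Q, so Q = 48. From demand, P = 142.
PS = P·Q − VC(Q) = 142·48 − (94·48 + ½·0.5·48²) = 1728.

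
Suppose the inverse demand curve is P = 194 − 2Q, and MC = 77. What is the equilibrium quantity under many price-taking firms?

Q = 58.5

Competitive firms price at marginal cost: P = 77, giving Q = 58.5.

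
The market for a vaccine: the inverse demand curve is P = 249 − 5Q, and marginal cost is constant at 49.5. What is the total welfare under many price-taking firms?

TS = 3980.025

Perfect competition: P = MC = 49.5, so 249 − 5Q = 49.5 and Q = 39.9.
CS = ½·(249 − 49.5)·39.9 = 3980.025; PS = (49.5 − 49.5)·39.9 = 0; TS = 3980.025.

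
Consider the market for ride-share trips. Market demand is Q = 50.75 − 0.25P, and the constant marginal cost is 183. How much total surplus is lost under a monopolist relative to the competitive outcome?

DWL = 12.5

Inverting demand: P = 203 − 4Q.
Under competition P = MC = 183, so Q = (203 − 183)/4 = 5.
Monopoly sets MR = MC: 203 − 8Q = 183 ⇒ Q = 2.5, P = 203 − 4·2.5 = 193.
DWL is the triangle between Q = 2.5 and Q = 5: ½·(5 − 2.5)·(193 − 183) = 12.5.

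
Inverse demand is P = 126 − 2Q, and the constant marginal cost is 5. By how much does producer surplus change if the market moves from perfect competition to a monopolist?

Perfect competition: P = MC = 5, so 126 − 2Q = 5 and Q = 60.5.
PS = (5 − 5)·60.5 = 0.
A monopolist chooses Q where MR = MC. MR = 126 − 4Q; setting this equal to 5 gives Q = 30.25 and P = 65.5.
PS = (65.5 − 5)·30.25 = 1830.125.
Change in producer surplus: 1830.125 − 0 = 1830.125.

Producer surplus rises by 1830.125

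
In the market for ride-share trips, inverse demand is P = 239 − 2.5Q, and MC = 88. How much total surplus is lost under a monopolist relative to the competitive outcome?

DWL = 1140.05

Competitive firms price at marginal cost: P = 88, giving Q = 60.4.
Monopoly sets MR = MC: 239 − 5Q = 88 ⇒ Q = 30.2, P = 239 − 2.5·30.2 = 163.5.
DWL is the triangle between Q = 30.2 and Q = 60.4: ½·(60.4 − 30.2)·(163.5 − 88) = 1140.05.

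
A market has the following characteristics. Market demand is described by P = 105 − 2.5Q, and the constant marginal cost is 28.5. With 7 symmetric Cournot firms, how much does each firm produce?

q_i = 3.825

In a 7-firm Cournot equilibrium, symmetry and the first-order condition give q = (105 − 28.5)/(20) = 3.825. So Q = 26.775 and P = 609/16.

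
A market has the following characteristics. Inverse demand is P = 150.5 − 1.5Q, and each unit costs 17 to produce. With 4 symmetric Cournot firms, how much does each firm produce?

q_i = 17.8

Cournot with 4 identical firms: the symmetric best-response condition is 150.5 − 7.5q = 17. Each firm produces q = 17.8, total output Q = 71.2, price P = 43.7.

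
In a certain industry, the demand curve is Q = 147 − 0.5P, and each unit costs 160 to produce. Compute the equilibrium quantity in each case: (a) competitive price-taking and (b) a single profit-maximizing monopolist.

Competition: Q = 67; Monopoly: Q = 33.5

Inverting demand: P = 294 − 2Q.
Perfect competition: P = MC = 160, so 294 − 2Q = 160 and Q = 67.
The monopolist equates marginal revenue to marginal cost: 294 − 4Q = 160, so Q = 33.5. From demand, P = 227.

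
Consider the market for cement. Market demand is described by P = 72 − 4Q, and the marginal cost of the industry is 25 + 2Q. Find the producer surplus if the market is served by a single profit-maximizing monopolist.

The monopolist equates marginal revenue to marginal cost: 72 − 8Q = 25 + 2Q, so Q = 4.7. From demand, P = 53.2.
PS = P·Q − VC(Q) = 53.2·4.7 − (25·4.7 + ½·2·4.7²) = 110.45.

PS = 110.45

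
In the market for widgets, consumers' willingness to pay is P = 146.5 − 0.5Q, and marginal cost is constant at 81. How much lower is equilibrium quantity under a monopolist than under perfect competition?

Q falls by 65.5

Perfect competition: P = MC = 81, so 146.5 − 0.5Q = 81 and Q = 131.
The monopolist equates marginal revenue to marginal cost: 146.5 − Q = 81, so Q = 65.5. From demand, P = 113.75.
Change in equilibrium quantity: 65.5 − 131 = −65.5.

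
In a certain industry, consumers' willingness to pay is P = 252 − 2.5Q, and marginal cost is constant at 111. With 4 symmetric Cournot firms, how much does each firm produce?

With 4 symmetric Cournot firms, each firm's FOC gives 252 − 12.5q = 111, so q = 11.28, Q = 4·11.28 = 45.12, and P = 139.2.

q_i = 11.28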